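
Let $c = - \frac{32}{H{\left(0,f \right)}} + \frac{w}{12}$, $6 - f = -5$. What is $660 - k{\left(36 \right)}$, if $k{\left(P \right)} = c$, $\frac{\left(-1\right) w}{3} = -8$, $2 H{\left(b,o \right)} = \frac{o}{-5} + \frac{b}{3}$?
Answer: $\frac{6918}{11} \approx 628.91$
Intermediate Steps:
$f = 11$ ($f = 6 - -5 = 6 + 5 = 11$)
$H{\left(b,o \right)} = - \frac{o}{10} + \frac{b}{6}$ ($H{\left(b,o \right)} = \frac{\frac{o}{-5} + \frac{b}{3}}{2} = \frac{o \left(- \frac{1}{5}\right) + b \frac{1}{3}}{2} = \frac{- \frac{o}{5} + \frac{b}{3}}{2} = - \frac{o}{10} + \frac{b}{6}$)
$w = 24$ ($w = \left(-3\right) \left(-8\right) = 24$)
$c = \frac{342}{11}$ ($c = - \frac{32}{\left(- \frac{1}{10}\right) 11 + \frac{1}{6} \cdot 0} + \frac{24}{12} = - \frac{32}{- \frac{11}{10} + 0} + 24 \cdot \frac{1}{12} = - \frac{32}{- \frac{11}{10}} + 2 = \left(-32\right) \left(- \frac{10}{11}\right) + 2 = \frac{320}{11} + 2 = \frac{342}{11} \approx 31.091$)
$k{\left(P \right)} = \frac{342}{11}$
$660 - k{\left(36 \right)} = 660 - \frac{342}{11} = \frac{6918}{11}$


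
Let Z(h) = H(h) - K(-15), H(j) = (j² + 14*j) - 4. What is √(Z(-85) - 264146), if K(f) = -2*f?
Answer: I*√258145 ≈ 508.08*I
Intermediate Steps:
H(j) = -4 + j² + 14*j
Z(h) = -34 + h² + 14*h (Z(h) = (-4 + h² + 14*h) - (-2)*(-15) = (-4 + h² + 14*h) - 1*30 = (-4 + h² + 14*h) - 30 = -34 + h² + 14*h)
√(Z(-85) - 264146) = √((-34 + (-85)² + 14*(-85)) - 264146) = √((-34 + 7225 - 1190) - 264146) = √(6001 - 264146) = √(-258145) = I*√258145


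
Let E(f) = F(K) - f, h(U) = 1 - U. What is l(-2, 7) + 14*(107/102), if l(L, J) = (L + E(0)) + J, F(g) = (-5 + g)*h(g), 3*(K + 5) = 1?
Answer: -5369/153 ≈ -35.091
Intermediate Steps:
K = -14/3 (K = -5 + (⅓)*1 = -5 + ⅓ = -14/3 ≈ -4.6667)
F(g) = (1 - g)*(-5 + g) (F(g) = (-5 + g)*(1 - g) = (1 - g)*(-5 + g))
E(f) = -493/9 - f (E(f) = -(-1 - 14/3)*(-5 - 14/3) - f = -1*(-17/3)*(-29/3) - f = -493/9 - f)
l(L, J) = -493/9 + J + L (l(L, J) = (L + (-493/9 - 1*0)) + J = (L + (-493/9 + 0)) + J = (L - 493/9) + J = (-493/9 + L) + J = -493/9 + J + L)
l(-2, 7) + 14*(107/102) = (-493/9 + 7 - 2) + 14*(107/102) = -448/9 + 14*(107*(1/102)) = -448/9 + 14*(107/102) = -448/9 + 749/51 = -5369/153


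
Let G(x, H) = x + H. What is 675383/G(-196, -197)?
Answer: -675383/393 ≈ -1718.5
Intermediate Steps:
G(x, H) = H + x
675383/G(-196, -197) = 675383/(-197 - 196) = 675383/(-393) = 675383*(-1/393) = -675383/393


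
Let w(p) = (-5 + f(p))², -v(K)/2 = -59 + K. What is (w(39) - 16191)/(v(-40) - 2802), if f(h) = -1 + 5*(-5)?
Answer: 7615/1302 ≈ 5.8487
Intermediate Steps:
f(h) = -26 (f(h) = -1 - 25 = -26)
v(K) = 118 - 2*K (v(K) = -2*(-59 + K) = 118 - 2*K)
w(p) = 961 (w(p) = (-5 - 26)² = (-31)² = 961)
(w(39) - 16191)/(v(-40) - 2802) = (961 - 16191)/((118 - 2*(-40)) - 2802) = -15230/((118 + 80) - 2802) = -15230/(198 - 2802) = -15230/(-2604) = -15230*(-1/2604) = 7615/1302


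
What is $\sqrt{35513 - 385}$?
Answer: $2 \sqrt{8782} \approx 187.42$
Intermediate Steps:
$\sqrt{35513 - 385} = \sqrt{35128} = 2 \sqrt{8782}$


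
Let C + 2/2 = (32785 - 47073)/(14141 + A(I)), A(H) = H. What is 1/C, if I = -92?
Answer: -14049/28337 ≈ -0.49578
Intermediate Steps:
C = -28337/14049 (C = -1 + (32785 - 47073)/(14141 - 92) = -1 - 14288/14049 = -28337/14049 ≈ -2.0170)
1/C = 1/(-28337/14049) = -14049/28337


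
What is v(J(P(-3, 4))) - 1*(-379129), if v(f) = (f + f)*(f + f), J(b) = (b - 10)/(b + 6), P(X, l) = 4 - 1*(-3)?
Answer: 64072837/169 ≈ 3.7913e+5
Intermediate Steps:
P(X, l) = 7 (P(X, l) = 4 + 3 = 7)
J(b) = (-10 + b)/(6 + b)
v(f) = 4*f² (v(f) = (2*f)*(2*f) = 4*f²)
v(J(P(-3, 4))) - 1*(-379129) = 4*((-10 + 7)/(6 + 7))² - 1*(-379129) = 4*(-3/13)² + 379129 = 4*(9/169) + 379129 = 36/169 + 379129 = 64072837/169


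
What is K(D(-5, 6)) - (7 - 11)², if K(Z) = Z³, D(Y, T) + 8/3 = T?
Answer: 568/27 ≈ 21.037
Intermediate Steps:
D(Y, T) = -8/3 + T
K(D(-5, 6)) - (7 - 11)² = (-8/3 + 6)³ - (7 - 11)² = (10/3)³ - 1*(-4)² = 1000/27 - 1*16 = 1000/27 - 16 = 568/27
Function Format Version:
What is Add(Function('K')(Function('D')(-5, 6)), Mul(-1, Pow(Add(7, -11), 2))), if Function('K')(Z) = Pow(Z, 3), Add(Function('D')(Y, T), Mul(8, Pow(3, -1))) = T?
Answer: Rational(568, 27) ≈ 21.037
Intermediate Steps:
Function('D')(Y, T) = Add(Rational(-8, 3), T)
Add(Function('K')(Function('D')(-5, 6)), Mul(-1, Pow(Add(7, -11), 2))) = Add(Pow(Add(Rational(-8, 3), 6), 3), Mul(-1, Pow(Add(7, -11), 2))) = Add(Pow(Rational(10, 3), 3), Mul(-1, Pow(-4, 2))) = Add(Rational(1000, 27), Mul(-1, 16)) = Add(Rational(1000, 27), -16) = Rational(568, 27)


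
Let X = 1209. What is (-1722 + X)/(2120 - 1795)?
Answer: -513/325 ≈ -1.5785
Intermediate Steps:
(-1722 + X)/(2120 - 1795) = (-1722 + 1209)/(2120 - 1795) = -513/325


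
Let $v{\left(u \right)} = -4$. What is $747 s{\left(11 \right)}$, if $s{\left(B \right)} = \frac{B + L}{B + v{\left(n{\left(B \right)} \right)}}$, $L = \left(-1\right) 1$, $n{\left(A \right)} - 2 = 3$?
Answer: $\frac{7470}{7} \approx 1067.1$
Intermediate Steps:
$n{\left(A \right)} = 5$ ($n{\left(A \right)} = 2 + 3 = 5$)
$L = -1$
$s{\left(B \right)} = \frac{-1 + B}{-4 + B}$ ($s{\left(B \right)} = \frac{B - 1}{B - 4} = \frac{-1 + B}{-4 + B}$)
$747 s{\left(11 \right)} = 747 \frac{-1 + 11}{-4 + 11} = 747 \cdot \frac{1}{7} \cdot 10 = 747 \cdot \frac{10}{7} = \frac{7470}{7}$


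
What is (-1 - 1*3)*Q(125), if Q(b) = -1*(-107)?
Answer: -428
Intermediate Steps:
Q(b) = 107
(-1 - 1*3)*Q(125) = (-1 - 1*3)*107 = (-1 - 3)*107 = -4*107 = -428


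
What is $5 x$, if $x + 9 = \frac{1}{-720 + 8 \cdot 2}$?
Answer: $- \frac{31685}{704} \approx -45.007$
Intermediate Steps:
$x = - \frac{6337}{704}$ ($x = -9 + \frac{1}{-720 + 8 \cdot 2} = -9 + \frac{1}{-720 + 16} = -9 + \frac{1}{-704} = -9 - \frac{1}{704} = - \frac{6337}{704} \approx -9.0014$)
$5 x = 5 \left(- \frac{6337}{704}\right) = - \frac{31685}{704}$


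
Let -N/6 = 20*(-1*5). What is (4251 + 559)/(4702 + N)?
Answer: 2405/2651 ≈ 0.90720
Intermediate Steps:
N = 600 (N = -120*(-1*5) = -120*(-5) = -6*(-100) = 600)
(4251 + 559)/(4702 + N) = (4251 + 559)/(4702 + 600) = 4810/5302 = 4810*(1/5302) = 2405/2651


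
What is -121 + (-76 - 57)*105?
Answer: -14086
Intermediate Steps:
-121 + (-76 - 57)*105 = -121 - 133*105 = -121 - 13965 = -14086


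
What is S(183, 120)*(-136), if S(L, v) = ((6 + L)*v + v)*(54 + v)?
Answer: -539539200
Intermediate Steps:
S(L, v) = (54 + v)*(v + v*(6 + L)) (S(L, v) = (v*(6 + L) + v)*(54 + v) = (v + v*(6 + L))*(54 + v) = (54 + v)*(v + v*(6 + L)))
S(183, 120)*(-136) = (120*(378 + 7*120 + 54*183 + 183*120))*(-136) = (120*(378 + 840 + 9882 + 21960))*(-136) = (120*33060)*(-136) = 3967200*(-136) = -539539200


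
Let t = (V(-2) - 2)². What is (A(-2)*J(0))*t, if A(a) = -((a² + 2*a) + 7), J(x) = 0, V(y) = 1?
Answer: 0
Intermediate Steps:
A(a) = -7 - a² - 2*a (A(a) = -(7 + a² + 2*a) = -7 - a² - 2*a)
t = 1 (t = (1 - 2)² = (-1)² = 1)
(A(-2)*J(0))*t = ((-7 - 1*(-2)² - 2*(-2))*0)*1 = ((-7 - 1*4 + 4)*0)*1 = ((-7 - 4 + 4)*0)*1 = -7*0*1 = 0*1 = 0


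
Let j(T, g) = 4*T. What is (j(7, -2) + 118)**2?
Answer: 21316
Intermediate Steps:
(j(7, -2) + 118)**2 = (4*7 + 118)**2 = (28 + 118)**2 = 146**2 = 21316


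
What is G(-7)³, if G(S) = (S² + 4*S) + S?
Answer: 2744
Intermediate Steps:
G(S) = S² + 5*S
G(-7)³ = (-7*(5 - 7))³ = (-7*(-2))³ = 14³ = 2744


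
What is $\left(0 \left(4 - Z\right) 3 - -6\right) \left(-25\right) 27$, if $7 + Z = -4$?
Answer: $-4050$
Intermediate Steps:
$Z = -11$ ($Z = -7 - 4 = -11$)
$\left(0 \left(4 - Z\right) 3 - -6\right) \left(-25\right) 27 = \left(0 \left(4 - -11\right) 3 - -6\right) \left(-25\right) 27 = \left(0 \left(4 + 11\right) 3 + 6\right) \left(-25\right) 27 = \left(0 \cdot 15 \cdot 3 + 6\right) \left(-25\right) 27 = \left(0 \cdot 3 + 6\right) \left(-25\right) 27 = \left(0 + 6\right) \left(-25\right) 27 = 6 \left(-25\right) 27 = \left(-150\right) 27 = -4050$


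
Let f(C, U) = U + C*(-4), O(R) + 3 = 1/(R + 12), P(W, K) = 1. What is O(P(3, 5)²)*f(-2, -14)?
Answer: 228/13 ≈ 17.538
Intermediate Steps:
O(R) = -3 + 1/(12 + R) (O(R) = -3 + 1/(R + 12) = -3 + 1/(12 + R))
f(C, U) = U - 4*C
O(P(3, 5)²)*f(-2, -14) = ((-35 - 3*1²)/(12 + 1²))*(-14 - 4*(-2)) = ((-35 - 3*1)/(12 + 1))*(-14 + 8) = ((-35 - 3)/13)*(-6) = ((1/13)*(-38))*(-6) = -38/13*(-6) = 228/13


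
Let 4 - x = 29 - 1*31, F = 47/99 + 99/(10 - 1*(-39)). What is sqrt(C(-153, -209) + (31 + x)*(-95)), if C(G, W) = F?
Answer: I*sqrt(187430771)/231 ≈ 59.266*I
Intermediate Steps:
F = 12104/4851 (F = 47*(1/99) + 99/(10 + 39) = 47/99 + 99/49 = 12104/4851 ≈ 2.4952)
x = 6 (x = 4 - (29 - 1*31) = 4 - (29 - 31) = 4 - 1*(-2) = 4 + 2 = 6)
C(G, W) = 12104/4851
sqrt(C(-153, -209) + (31 + x)*(-95)) = sqrt(12104/4851 + (31 + 6)*(-95)) = sqrt(12104/4851 + 37*(-95)) = sqrt(12104/4851 - 3515) = sqrt(-17039161/4851) = I*sqrt(187430771)/231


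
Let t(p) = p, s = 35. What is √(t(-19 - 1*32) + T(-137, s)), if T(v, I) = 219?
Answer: 2*√42 ≈ 12.961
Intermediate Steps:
√(t(-19 - 1*32) + T(-137, s)) = √((-19 - 1*32) + 219) = √((-19 - 32) + 219) = √(-51 + 219) = √168 = 2*√42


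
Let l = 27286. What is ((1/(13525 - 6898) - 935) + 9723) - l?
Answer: -122586245/6627 ≈ -18498.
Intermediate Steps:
((1/(13525 - 6898) - 935) + 9723) - l = ((1/(13525 - 6898) - 935) + 9723) - 1*27286 = ((1/6627 - 935) + 9723) - 27286 = (-6196244/6627 + 9723) - 27286 = 58238077/6627 - 27286 = -122586245/6627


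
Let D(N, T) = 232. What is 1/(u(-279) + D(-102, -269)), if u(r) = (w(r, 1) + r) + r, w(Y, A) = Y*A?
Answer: -1/605 ≈ -0.0016529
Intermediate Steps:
w(Y, A) = A*Y
u(r) = 3*r (u(r) = (1*r + r) + r = (r + r) + r = 2*r + r = 3*r)
1/(u(-279) + D(-102, -269)) = 1/(3*(-279) + 232) = 1/(-837 + 232) = 1/(-605) = -1/605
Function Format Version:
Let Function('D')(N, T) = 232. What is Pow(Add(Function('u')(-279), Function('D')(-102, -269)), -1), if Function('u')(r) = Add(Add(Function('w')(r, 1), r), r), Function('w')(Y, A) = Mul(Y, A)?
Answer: Rational(-1, 605) ≈ -0.0016529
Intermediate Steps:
Function('w')(Y, A) = Mul(A, Y)
Function('u')(r) = Mul(3, r) (Function('u')(r) = Add(Add(Mul(1, r), r), r) = Add(Add(r, r), r) = Add(Mul(2, r), r) = Mul(3, r))
Pow(Add(Function('u')(-279), Function('D')(-102, -269)), -1) = Pow(Add(Mul(3, -279), 232), -1) = Pow(Add(-837, 232), -1) = Pow(-605, -1) = Rational(-1, 605)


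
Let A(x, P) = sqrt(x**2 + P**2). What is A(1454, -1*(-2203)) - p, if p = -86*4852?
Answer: 417272 + 5*sqrt(278693) ≈ 4.1991e+5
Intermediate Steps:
p = -417272
A(x, P) = sqrt(P**2 + x**2)
A(1454, -1*(-2203)) - p = sqrt((-1*(-2203))**2 + 1454**2) - 1*(-417272) = sqrt(2203**2 + 2114116) + 417272 = sqrt(4853209 + 2114116) + 417272 = sqrt(6967325) + 417272 = 5*sqrt(278693) + 417272 = 417272 + 5*sqrt(278693)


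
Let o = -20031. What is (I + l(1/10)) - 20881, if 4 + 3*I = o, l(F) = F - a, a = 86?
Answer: -829357/30 ≈ -27645.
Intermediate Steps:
l(F) = -86 + F (l(F) = F - 1*86 = F - 86 = -86 + F)
I = -20035/3 (I = -4/3 + (⅓)*(-20031) = -4/3 - 6677 = -20035/3 ≈ -6678.3)
(I + l(1/10)) - 20881 = (-20035/3 + (-86 + 1/10)) - 20881 = (-20035/3 + (-86 + ⅒)) - 20881 = (-20035/3 - 859/10) - 20881 = -202927/30 - 20881 = -829357/30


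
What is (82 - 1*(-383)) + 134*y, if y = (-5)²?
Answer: 3815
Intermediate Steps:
y = 25
(82 - 1*(-383)) + 134*y = (82 - 1*(-383)) + 134*25 = (82 + 383) + 3350 = 465 + 3350 = 3815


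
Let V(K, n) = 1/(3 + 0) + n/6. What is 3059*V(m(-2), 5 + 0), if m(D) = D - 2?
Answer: 21413/6 ≈ 3568.8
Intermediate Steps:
m(D) = -2 + D
V(K, n) = ⅓ + n/6 (V(K, n) = 1/3 + n*(⅙) = ⅓ + n/6)
3059*V(m(-2), 5 + 0) = 3059*(⅓ + (5 + 0)/6) = 3059*(⅓ + (⅙)*5) = 3059*(⅓ + ⅚) = 3059*(7/6) = 21413/6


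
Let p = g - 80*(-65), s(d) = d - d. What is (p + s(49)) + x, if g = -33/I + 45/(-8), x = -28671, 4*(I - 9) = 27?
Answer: -3944425/168 ≈ -23479.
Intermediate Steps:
I = 63/4 (I = 9 + (1/4)*27 = 9 + 27/4 = 63/4 ≈ 15.750)
g = -1297/168 (g = -33/63/4 + 45/(-8) = -33*4/63 + 45*(-1/8) = -44/21 - 45/8 = -1297/168 ≈ -7.7202)
s(d) = 0
p = 872303/168 (p = -1297/168 - 80*(-65) = -1297/168 + 5200 = 872303/168 ≈ 5192.3)
(p + s(49)) + x = (872303/168 + 0) - 28671 = 872303/168 - 28671 = -3944425/168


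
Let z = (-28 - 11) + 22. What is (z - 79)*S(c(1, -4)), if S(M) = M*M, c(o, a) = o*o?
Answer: -96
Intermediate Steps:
c(o, a) = o**2
S(M) = M**2
z = -17 (z = -39 + 22 = -17)
(z - 79)*S(c(1, -4)) = (-17 - 79)*(1**2)**2 = -96*1**2 = -96*1 = -96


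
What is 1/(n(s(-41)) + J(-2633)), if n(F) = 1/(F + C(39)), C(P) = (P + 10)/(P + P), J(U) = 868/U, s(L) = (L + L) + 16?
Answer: -13425667/4631306 ≈ -2.8989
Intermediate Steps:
s(L) = 16 + 2*L (s(L) = 2*L + 16 = 16 + 2*L)
C(P) = (10 + P)/(2*P) (C(P) = (10 + P)/((2*P)) = (10 + P)*(1/(2*P)) = (10 + P)/(2*P))
n(F) = 1/(49/78 + F) (n(F) = 1/(F + (½)*(10 + 39)/39) = 1/(F + (½)*(1/39)*49) = 1/(F + 49/78) = 1/(49/78 + F))
1/(n(s(-41)) + J(-2633)) = 1/(78/(49 + 78*(16 + 2*(-41))) + 868/(-2633)) = 1/(78/(49 + 78*(16 - 82)) + 868*(-1/2633)) = 1/(78/(49 + 78*(-66)) - 868/2633) = 1/(78/(49 - 5148) - 868/2633) = 1/(78/(-5099) - 868/2633) = 1/(78*(-1/5099) - 868/2633) = 1/(-78/5099 - 868/2633) = 1/(-4631306/13425667) = -13425667/4631306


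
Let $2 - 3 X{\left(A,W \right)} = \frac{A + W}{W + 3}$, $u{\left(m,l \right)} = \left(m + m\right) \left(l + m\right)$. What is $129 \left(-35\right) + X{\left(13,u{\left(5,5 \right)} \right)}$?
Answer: $- \frac{465014}{103} \approx -4514.7$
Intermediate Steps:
$u{\left(m,l \right)} = 2 m \left(l + m\right)$
$X{\left(A,W \right)} = \frac{2}{3} - \frac{A + W}{3 \left(3 + W\right)}$ ($X{\left(A,W \right)} = \frac{2}{3} - \frac{\left(A + W\right) \frac{1}{W + 3}}{3} = \frac{2}{3} - \frac{\left(A + W\right) \frac{1}{3 + W}}{3} = \frac{2}{3} - \frac{\frac{1}{3 + W} \left(A + W\right)}{3} = \frac{2}{3} - \frac{A + W}{3 \left(3 + W\right)}$)
$129 \left(-35\right) + X{\left(13,u{\left(5,5 \right)} \right)} = 129 \left(-35\right) + \frac{6 + 2 \cdot 5 \left(5 + 5\right) - 13}{3 \left(3 + 2 \cdot 5 \left(5 + 5\right)\right)} = -4515 + \frac{6 + 2 \cdot 5 \cdot 10 - 13}{3 \left(3 + 2 \cdot 5 \cdot 10\right)} = -4515 + \frac{6 + 100 - 13}{3 \left(3 + 100\right)} = -4515 + \frac{1}{3} \cdot \frac{1}{103} \cdot 93 = -4515 + \frac{31}{103} = - \frac{465014}{103}$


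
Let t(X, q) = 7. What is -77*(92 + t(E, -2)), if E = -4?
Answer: -7623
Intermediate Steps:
-77*(92 + t(E, -2)) = -77*(92 + 7) = -77*99 = -7623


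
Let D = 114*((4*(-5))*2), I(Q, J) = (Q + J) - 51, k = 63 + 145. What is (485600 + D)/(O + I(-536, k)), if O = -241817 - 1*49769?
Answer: -96208/58393 ≈ -1.6476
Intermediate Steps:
k = 208
I(Q, J) = -51 + J + Q (I(Q, J) = (J + Q) - 51 = -51 + J + Q)
O = -291586 (O = -241817 - 49769 = -291586)
D = -4560 (D = 114*(-20*2) = 114*(-40) = -4560)
(485600 + D)/(O + I(-536, k)) = (485600 - 4560)/(-291586 + (-51 + 208 - 536)) = 481040/(-291586 - 379) = 481040/(-291965) = 481040*(-1/291965) = -96208/58393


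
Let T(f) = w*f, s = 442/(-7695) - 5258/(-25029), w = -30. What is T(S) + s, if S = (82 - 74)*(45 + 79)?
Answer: -70761625868/2377755 ≈ -29760.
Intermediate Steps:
S = 992 (S = 8*124 = 992)
s = 362932/2377755 (s = 442*(-1/7695) - 5258*(-1/25029) = -442/7695 + 5258/25029 = 362932/2377755 ≈ 0.15264)
T(f) = -30*f
T(S) + s = -30*992 + 362932/2377755 = -29760 + 362932/2377755 = -70761625868/2377755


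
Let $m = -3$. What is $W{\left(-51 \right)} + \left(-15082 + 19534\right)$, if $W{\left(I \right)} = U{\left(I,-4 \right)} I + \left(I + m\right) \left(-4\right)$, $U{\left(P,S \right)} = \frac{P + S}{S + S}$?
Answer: $\frac{34539}{8} \approx 4317.4$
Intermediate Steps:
$U{\left(P,S \right)} = \frac{P + S}{2 S}$
$W{\left(I \right)} = 12 - 4 I + I \left(\frac{1}{2} - \frac{I}{8}\right)$ ($W{\left(I \right)} = \frac{I - 4}{2 \left(-4\right)} I + \left(I - 3\right) \left(-4\right) = \frac{1}{2} \left(- \frac{1}{4}\right) \left(-4 + I\right) I + \left(-3 + I\right) \left(-4\right) = \left(\frac{1}{2} - \frac{I}{8}\right) I - \left(-12 + 4 I\right) = I \left(\frac{1}{2} - \frac{I}{8}\right) - \left(-12 + 4 I\right) = 12 - 4 I + I \left(\frac{1}{2} - \frac{I}{8}\right)$)
$W{\left(-51 \right)} + \left(-15082 + 19534\right) = \left(12 - - \frac{357}{2} - \frac{\left(-51\right)^{2}}{8}\right) + \left(-15082 + 19534\right) = \left(12 + \frac{357}{2} - \frac{2601}{8}\right) + 4452 = - \frac{1077}{8} + 4452 = \frac{34539}{8}$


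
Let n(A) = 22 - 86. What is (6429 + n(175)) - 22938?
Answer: -16573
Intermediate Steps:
n(A) = -64
(6429 + n(175)) - 22938 = (6429 - 64) - 22938 = 6365 - 22938 = -16573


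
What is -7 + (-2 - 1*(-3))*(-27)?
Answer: -34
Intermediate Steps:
-7 + (-2 - 1*(-3))*(-27) = -7 + (-2 + 3)*(-27) = -7 + 1*(-27) = -7 - 27 = -34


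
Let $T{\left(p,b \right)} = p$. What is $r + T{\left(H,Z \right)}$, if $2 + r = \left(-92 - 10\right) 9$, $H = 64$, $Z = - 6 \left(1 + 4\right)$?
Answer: $-856$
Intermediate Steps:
$Z = -30$ ($Z = \left(-6\right) 5 = -30$)
$r = -920$ ($r = -2 + \left(-92 - 10\right) 9 = -2 - 918 = -920$)
$r + T{\left(H,Z \right)} = -920 + 64 = -856$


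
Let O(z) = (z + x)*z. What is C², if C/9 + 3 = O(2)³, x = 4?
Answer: 241025625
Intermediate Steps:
O(z) = z*(4 + z) (O(z) = (z + 4)*z = (4 + z)*z = z*(4 + z))
C = 15525 (C = -27 + 9*(2*(4 + 2))³ = -27 + 9*(2*6)³ = -27 + 9*12³ = -27 + 9*1728 = -27 + 15552 = 15525)
C² = 15525² = 241025625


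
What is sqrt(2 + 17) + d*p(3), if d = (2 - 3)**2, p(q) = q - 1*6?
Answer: -3 + sqrt(19) ≈ 1.3589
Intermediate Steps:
p(q) = -6 + q (p(q) = q - 6 = -6 + q)
d = 1 (d = (-1)**2 = 1)
sqrt(2 + 17) + d*p(3) = sqrt(2 + 17) + 1*(-6 + 3) = sqrt(19) + 1*(-3) = sqrt(19) - 3 = -3 + sqrt(19)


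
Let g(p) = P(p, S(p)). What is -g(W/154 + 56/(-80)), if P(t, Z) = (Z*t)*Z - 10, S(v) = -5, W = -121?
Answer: 330/7 ≈ 47.143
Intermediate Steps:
P(t, Z) = -10 + t*Z² (P(t, Z) = t*Z² - 10 = -10 + t*Z²)
g(p) = -10 + 25*p (g(p) = -10 + p*(-5)² = -10 + p*25 = -10 + 25*p)
-g(W/154 + 56/(-80)) = -(-10 + 25*(-121/154 + 56/(-80))) = -(-10 + 25*(-121*1/154 + 56*(-1/80))) = -(-10 + 25*(-11/14 - 7/10)) = -(-10 + 25*(-52/35)) = -(-10 - 260/7) = -1*(-330/7) = 330/7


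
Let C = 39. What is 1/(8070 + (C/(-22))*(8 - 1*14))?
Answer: 11/88887 ≈ 0.00012375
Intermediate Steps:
1/(8070 + (C/(-22))*(8 - 1*14)) = 1/(8070 + (39/(-22))*(8 - 1*14)) = 1/(8070 + (-1/22*39)*(8 - 14)) = 1/(8070 - 39/22*(-6)) = 1/(8070 + 117/11) = 1/(88887/11) = 11/88887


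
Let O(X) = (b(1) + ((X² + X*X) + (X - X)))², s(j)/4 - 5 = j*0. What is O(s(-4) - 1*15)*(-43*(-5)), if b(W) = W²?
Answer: 559215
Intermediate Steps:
s(j) = 20 (s(j) = 20 + 4*(j*0) = 20 + 4*0 = 20 + 0 = 20)
O(X) = (1 + 2*X²)² (O(X) = (1² + ((X² + X*X) + (X - X)))² = (1 + ((X² + X²) + 0))² = (1 + (2*X² + 0))² = (1 + 2*X²)²)
O(s(-4) - 1*15)*(-43*(-5)) = (1 + 2*(20 - 1*15)²)²*(-43*(-5)) = (1 + 2*(20 - 15)²)²*215 = (1 + 2*5²)²*215 = (1 + 2*25)²*215 = (1 + 50)²*215 = 51²*215 = 2601*215 = 559215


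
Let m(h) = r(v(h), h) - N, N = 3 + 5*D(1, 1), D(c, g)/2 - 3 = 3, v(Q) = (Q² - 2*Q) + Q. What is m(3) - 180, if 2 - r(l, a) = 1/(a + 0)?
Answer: -724/3 ≈ -241.33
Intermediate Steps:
v(Q) = Q² - Q
D(c, g) = 12 (D(c, g) = 6 + 2*3 = 6 + 6 = 12)
r(l, a) = 2 - 1/a (r(l, a) = 2 - 1/(a + 0) = 2 - 1/a)
N = 63 (N = 3 + 5*12 = 3 + 60 = 63)
m(h) = -61 - 1/h (m(h) = (2 - 1/h) - 1*63 = (2 - 1/h) - 63 = -61 - 1/h)
m(3) - 180 = (-61 - 1/3) - 180 = (-61 - 1*⅓) - 180 = (-61 - ⅓) - 180 = -184/3 - 180 = -724/3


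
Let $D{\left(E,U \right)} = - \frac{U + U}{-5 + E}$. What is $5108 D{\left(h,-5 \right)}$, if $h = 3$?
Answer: $-25540$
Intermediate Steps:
$D{\left(E,U \right)} = - \frac{2 U}{-5 + E}$
$5108 D{\left(h,-5 \right)} = 5108 \left(\left(-2\right) \left(-5\right) \frac{1}{-5 + 3}\right) = 5108 \left(\left(-2\right) \left(-5\right) \frac{1}{-2}\right) = 5108 \left(\left(-2\right) \left(-5\right) \left(- \frac{1}{2}\right)\right) = 5108 \left(-5\right) = -25540$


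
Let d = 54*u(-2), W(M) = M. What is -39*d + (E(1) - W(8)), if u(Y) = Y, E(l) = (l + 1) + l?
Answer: 4207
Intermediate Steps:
E(l) = 1 + 2*l (E(l) = (1 + l) + l = 1 + 2*l)
d = -108 (d = 54*(-2) = -108)
-39*d + (E(1) - W(8)) = -39*(-108) + ((1 + 2*1) - 1*8) = 4212 + ((1 + 2) - 8) = 4212 + (3 - 8) = 4212 - 5 = 4207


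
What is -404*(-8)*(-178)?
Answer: -575296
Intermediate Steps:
-404*(-8)*(-178) = -101*(-32)*(-178) = 3232*(-178) = -575296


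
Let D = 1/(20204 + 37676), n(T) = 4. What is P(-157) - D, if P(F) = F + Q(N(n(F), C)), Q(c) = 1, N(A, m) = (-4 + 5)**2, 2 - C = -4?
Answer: -9029281/57880 ≈ -156.00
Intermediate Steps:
C = 6 (C = 2 - 1*(-4) = 2 + 4 = 6)
N(A, m) = 1 (N(A, m) = 1**2 = 1)
D = 1/57880 ≈ 1.7277e-5
P(F) = 1 + F (P(F) = F + 1 = 1 + F)
P(-157) - D = (1 - 157) - 1*1/57880 = -156 - 1/57880 = -9029281/57880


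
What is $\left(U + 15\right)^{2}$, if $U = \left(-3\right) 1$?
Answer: $144$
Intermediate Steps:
$U = -3$
$\left(U + 15\right)^{2} = \left(-3 + 15\right)^{2} = 12^{2} = 144$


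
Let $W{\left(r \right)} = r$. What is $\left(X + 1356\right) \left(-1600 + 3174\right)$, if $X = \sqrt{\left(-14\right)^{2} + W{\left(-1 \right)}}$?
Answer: $2134344 + 1574 \sqrt{195} \approx 2.1563 \cdot 10^{6}$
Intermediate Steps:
$X = \sqrt{195}$ ($X = \sqrt{\left(-14\right)^{2} - 1} = \sqrt{196 - 1} = \sqrt{195} \approx 13.964$)
$\left(X + 1356\right) \left(-1600 + 3174\right) = \left(\sqrt{195} + 1356\right) \left(-1600 + 3174\right) = \left(1356 + \sqrt{195}\right) 1574 = 2134344 + 1574 \sqrt{195}$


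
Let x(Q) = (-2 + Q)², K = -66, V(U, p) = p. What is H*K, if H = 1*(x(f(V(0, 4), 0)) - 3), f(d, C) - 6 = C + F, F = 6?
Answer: -6402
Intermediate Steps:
f(d, C) = 12 + C (f(d, C) = 6 + (C + 6) = 6 + (6 + C) = 12 + C)
H = 97 (H = 1*((-2 + (12 + 0))² - 3) = 1*((-2 + 12)² - 3) = 1*(10² - 3) = 1*(100 - 3) = 1*97 = 97)
H*K = 97*(-66) = -6402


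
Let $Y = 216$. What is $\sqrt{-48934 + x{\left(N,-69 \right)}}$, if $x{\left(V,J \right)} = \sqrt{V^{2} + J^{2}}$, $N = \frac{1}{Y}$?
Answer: $\frac{\sqrt{-63418464 + 6 \sqrt{222129217}}}{36} \approx 221.05 i$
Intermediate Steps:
$N = \frac{1}{216} \approx 0.0046296$
$x{\left(V,J \right)} = \sqrt{J^{2} + V^{2}}$
$\sqrt{-48934 + x{\left(N,-69 \right)}} = \sqrt{-48934 + \sqrt{\left(-69\right)^{2} + \left(\frac{1}{216}\right)^{2}}} = \sqrt{-48934 + \sqrt{4761 + \frac{1}{46656}}} = \sqrt{-48934 + \sqrt{\frac{222129217}{46656}}} = \sqrt{-48934 + \frac{\sqrt{222129217}}{216}}$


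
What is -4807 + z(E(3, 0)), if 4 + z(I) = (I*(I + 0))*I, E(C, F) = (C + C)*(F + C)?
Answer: 1021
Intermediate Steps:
E(C, F) = 2*C*(C + F) (E(C, F) = (2*C)*(C + F) = 2*C*(C + F))
z(I) = -4 + I**3 (z(I) = -4 + (I*(I + 0))*I = -4 + (I*I)*I = -4 + I**2*I = -4 + I**3)
-4807 + z(E(3, 0)) = -4807 + (-4 + (2*3*(3 + 0))**3) = -4807 + (-4 + (2*3*3)**3) = -4807 + (-4 + 18**3) = -4807 + (-4 + 5832) = -4807 + 5828 = 1021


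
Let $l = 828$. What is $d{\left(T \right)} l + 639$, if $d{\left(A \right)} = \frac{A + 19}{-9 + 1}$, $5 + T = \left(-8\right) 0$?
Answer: $-810$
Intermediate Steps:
$T = -5$ ($T = -5 - 0 = -5 + 0 = -5$)
$d{\left(A \right)} = - \frac{19}{8} - \frac{A}{8}$ ($d{\left(A \right)} = \frac{19 + A}{-8} = \left(19 + A\right) \left(- \frac{1}{8}\right) = - \frac{19}{8} - \frac{A}{8}$)
$d{\left(T \right)} l + 639 = \left(- \frac{19}{8} - - \frac{5}{8}\right) 828 + 639 = \left(- \frac{19}{8} + \frac{5}{8}\right) 828 + 639 = \left(- \frac{7}{4}\right) 828 + 639 = -1449 + 639 = -810$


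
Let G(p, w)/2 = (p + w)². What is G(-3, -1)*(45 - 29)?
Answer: 512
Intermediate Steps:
G(p, w) = 2*(p + w)²
G(-3, -1)*(45 - 29) = (2*(-3 - 1)²)*(45 - 29) = (2*(-4)²)*16 = (2*16)*16 = 32*16 = 512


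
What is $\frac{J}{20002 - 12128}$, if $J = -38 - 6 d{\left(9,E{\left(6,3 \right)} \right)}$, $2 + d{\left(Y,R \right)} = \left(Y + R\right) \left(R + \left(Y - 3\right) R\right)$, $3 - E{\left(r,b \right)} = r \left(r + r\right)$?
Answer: $- \frac{86953}{3937} \approx -22.086$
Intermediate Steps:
$E{\left(r,b \right)} = 3 - 2 r^{2}$ ($E{\left(r,b \right)} = 3 - r \left(r + r\right) = 3 - r 2 r = 3 - 2 r^{2}$)
$d{\left(Y,R \right)} = -2 + \left(R + Y\right) \left(R + R \left(-3 + Y\right)\right)$ ($d{\left(Y,R \right)} = -2 + \left(Y + R\right) \left(R + \left(Y - 3\right) R\right) = -2 + \left(R + Y\right) \left(R + \left(-3 + Y\right) R\right) = -2 + \left(R + Y\right) \left(R + R \left(-3 + Y\right)\right)$)
$J = -173906$ ($J = -38 - 6 \left(-2 - 2 \left(3 - 2 \cdot 6^{2}\right)^{2} + \left(3 - 2 \cdot 6^{2}\right) 9^{2} + 9 \left(3 - 2 \cdot 6^{2}\right)^{2} - 2 \left(3 - 2 \cdot 6^{2}\right) 9\right) = -38 - 6 \left(-2 - 2 \left(3 - 72\right)^{2} + \left(3 - 72\right) 81 + 9 \left(3 - 72\right)^{2} - 2 \left(3 - 72\right) 9\right) = -38 - 6 \left(-2 - 2 \left(-69\right)^{2} - 5589 + 9 \left(-69\right)^{2} - \left(-138\right) 9\right) = -38 - 6 \left(-2 - 9522 - 5589 + 9 \cdot 4761 + 1242\right) = -38 - 6 \left(-2 - 9522 - 5589 + 42849 + 1242\right) = -38 - 173868 = -173906$)
$\frac{J}{20002 - 12128} = - \frac{173906}{20002 - 12128} = - \frac{173906}{7874} = \left(-173906\right) \frac{1}{7874} = - \frac{86953}{3937}$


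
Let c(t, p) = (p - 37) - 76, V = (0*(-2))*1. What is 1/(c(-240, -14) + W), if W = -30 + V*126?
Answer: -1/157 ≈ -0.0063694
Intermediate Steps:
V = 0 (V = 0*1 = 0)
c(t, p) = -113 + p (c(t, p) = (-37 + p) - 76 = -113 + p)
W = -30 (W = -30 + 0*126 = -30 + 0 = -30)
1/(c(-240, -14) + W) = 1/((-113 - 14) - 30) = 1/(-127 - 30) = 1/(-157) = -1/157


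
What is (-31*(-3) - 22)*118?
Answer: 8378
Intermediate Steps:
(-31*(-3) - 22)*118 = (93 - 22)*118 = 71*118 = 8378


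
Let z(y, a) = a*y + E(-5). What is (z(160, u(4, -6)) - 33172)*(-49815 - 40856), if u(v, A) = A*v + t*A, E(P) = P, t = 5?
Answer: 3791589207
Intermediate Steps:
u(v, A) = 5*A + A*v (u(v, A) = A*v + 5*A = 5*A + A*v)
z(y, a) = -5 + a*y (z(y, a) = a*y - 5 = -5 + a*y)
(z(160, u(4, -6)) - 33172)*(-49815 - 40856) = ((-5 - 6*(5 + 4)*160) - 33172)*(-49815 - 40856) = ((-5 - 6*9*160) - 33172)*(-90671) = ((-5 - 54*160) - 33172)*(-90671) = ((-5 - 8640) - 33172)*(-90671) = (-8645 - 33172)*(-90671) = -41817*(-90671) = 3791589207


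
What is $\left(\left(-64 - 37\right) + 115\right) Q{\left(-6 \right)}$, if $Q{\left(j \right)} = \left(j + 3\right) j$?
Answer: $252$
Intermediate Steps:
$Q{\left(j \right)} = j \left(3 + j\right)$ ($Q{\left(j \right)} = \left(3 + j\right) j = j \left(3 + j\right)$)
$\left(\left(-64 - 37\right) + 115\right) Q{\left(-6 \right)} = \left(\left(-64 - 37\right) + 115\right) \left(- 6 \left(3 - 6\right)\right) = \left(\left(-64 - 37\right) + 115\right) \left(\left(-6\right) \left(-3\right)\right) = \left(-101 + 115\right) 18 = 14 \cdot 18 = 252$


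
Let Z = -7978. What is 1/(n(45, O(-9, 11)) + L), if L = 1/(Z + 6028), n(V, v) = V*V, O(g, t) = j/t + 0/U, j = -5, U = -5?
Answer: 1950/3948749 ≈ 0.00049383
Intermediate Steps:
O(g, t) = -5/t (O(g, t) = -5/t + 0/(-5) = -5/t + 0*(-⅕) = -5/t + 0 = -5/t)
n(V, v) = V²
L = -1/1950 (L = 1/(-7978 + 6028) = 1/(-1950) = -1/1950 ≈ -0.00051282)
1/(n(45, O(-9, 11)) + L) = 1/(45² - 1/1950) = 1/(2025 - 1/1950) = 1/(3948749/1950) = 1950/3948749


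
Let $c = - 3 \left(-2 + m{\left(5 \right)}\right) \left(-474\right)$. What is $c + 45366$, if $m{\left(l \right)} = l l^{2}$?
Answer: $220272$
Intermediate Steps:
$m{\left(l \right)} = l^{3}$
$c = 174906$ ($c = - 3 \left(-2 + 5^{3}\right) \left(-474\right) = - 3 \left(-2 + 125\right) \left(-474\right) = \left(-3\right) 123 \left(-474\right) = \left(-369\right) \left(-474\right) = 174906$)
$c + 45366 = 174906 + 45366 = 220272$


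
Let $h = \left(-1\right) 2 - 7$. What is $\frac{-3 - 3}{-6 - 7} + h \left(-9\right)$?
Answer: $\frac{1059}{13} \approx 81.462$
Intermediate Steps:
$h = -9$ ($h = -2 - 7 = -9$)
$\frac{-3 - 3}{-6 - 7} + h \left(-9\right) = \frac{-3 - 3}{-6 - 7} - -81 = - \frac{6}{-13} + 81 = \left(-6\right) \left(- \frac{1}{13}\right) + 81 = \frac{6}{13} + 81 = \frac{1059}{13}$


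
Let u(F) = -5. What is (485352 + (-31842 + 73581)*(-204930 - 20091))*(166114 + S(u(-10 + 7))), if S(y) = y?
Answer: -1560040275334203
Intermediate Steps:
(485352 + (-31842 + 73581)*(-204930 - 20091))*(166114 + S(u(-10 + 7))) = (485352 + (-31842 + 73581)*(-204930 - 20091))*(166114 - 5) = (485352 + 41739*(-225021))*166109 = (485352 - 9392151519)*166109 = -9391666167*166109 = -1560040275334203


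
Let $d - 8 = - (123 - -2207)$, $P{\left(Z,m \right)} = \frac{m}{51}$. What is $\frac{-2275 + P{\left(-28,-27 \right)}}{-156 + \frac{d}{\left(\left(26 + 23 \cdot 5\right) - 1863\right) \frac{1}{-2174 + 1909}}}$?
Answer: $\frac{11102308}{2504559} \approx 4.4328$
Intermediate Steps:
$P{\left(Z,m \right)} = \frac{m}{51}$ ($P{\left(Z,m \right)} = m \frac{1}{51} = \frac{m}{51}$)
$d = -2322$ ($d = 8 - \left(123 - -2207\right) = 8 - \left(123 + 2207\right) = 8 - 2330 = -2322$)
$\frac{-2275 + P{\left(-28,-27 \right)}}{-156 + \frac{d}{\left(\left(26 + 23 \cdot 5\right) - 1863\right) \frac{1}{-2174 + 1909}}} = \frac{-2275 + \frac{1}{51} \left(-27\right)}{-156 - \frac{2322}{\left(\left(26 + 23 \cdot 5\right) - 1863\right) \frac{1}{-2174 + 1909}}} = \frac{-2275 - \frac{9}{17}}{-156 - \frac{2322}{\left(\left(26 + 115\right) - 1863\right) \frac{1}{-265}}} = - \frac{38684}{17 \left(-156 - \frac{2322}{\left(141 - 1863\right) \left(- \frac{1}{265}\right)}\right)} = - \frac{38684}{17 \left(-156 - \frac{2322}{\left(-1722\right) \left(- \frac{1}{265}\right)}\right)} = - \frac{38684}{17 \left(-156 - \frac{2322}{\frac{1722}{265}}\right)} = - \frac{38684}{17 \left(-156 - \frac{102555}{287}\right)} = - \frac{38684}{17 \left(- \frac{147327}{287}\right)} = \left(- \frac{38684}{17}\right) \left(- \frac{287}{147327}\right) = \frac{11102308}{2504559}$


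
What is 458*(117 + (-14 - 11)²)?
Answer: 339836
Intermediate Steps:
458*(117 + (-14 - 11)²) = 458*(117 + (-25)²) = 458*(117 + 625) = 458*742 = 339836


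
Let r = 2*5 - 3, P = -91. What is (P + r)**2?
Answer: 7056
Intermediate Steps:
r = 7 (r = 10 - 3 = 7)
(P + r)**2 = (-91 + 7)**2 = (-84)**2 = 7056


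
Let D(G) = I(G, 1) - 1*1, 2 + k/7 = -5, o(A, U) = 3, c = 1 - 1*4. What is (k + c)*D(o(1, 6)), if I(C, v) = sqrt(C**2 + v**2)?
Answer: 52 - 52*sqrt(10) ≈ -112.44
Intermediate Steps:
c = -3 (c = 1 - 4 = -3)
k = -49 (k = -14 + 7*(-5) = -14 - 35 = -49)
D(G) = -1 + sqrt(1 + G**2) (D(G) = sqrt(G**2 + 1**2) - 1*1 = sqrt(G**2 + 1) - 1 = sqrt(1 + G**2) - 1 = -1 + sqrt(1 + G**2))
(k + c)*D(o(1, 6)) = (-49 - 3)*(-1 + sqrt(1 + 3**2)) = -52*(-1 + sqrt(1 + 9)) = -52*(-1 + sqrt(10)) = 52 - 52*sqrt(10)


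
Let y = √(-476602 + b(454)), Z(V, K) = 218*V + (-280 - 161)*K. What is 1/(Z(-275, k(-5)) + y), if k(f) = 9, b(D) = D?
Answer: -63919/4086114709 - 2*I*√119037/4086114709 ≈ -1.5643e-5 - 1.6887e-7*I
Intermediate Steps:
Z(V, K) = -441*K + 218*V (Z(V, K) = 218*V - 441*K = -441*K + 218*V)
y = 2*I*√119037 (y = √(-476602 + 454) = √(-476148) = 2*I*√119037 ≈ 690.04*I)
1/(Z(-275, k(-5)) + y) = 1/((-441*9 + 218*(-275)) + 2*I*√119037) = 1/((-3969 - 59950) + 2*I*√119037) = 1/(-63919 + 2*I*√119037)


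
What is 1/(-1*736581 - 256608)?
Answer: -1/993189 ≈ -1.0069e-6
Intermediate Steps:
1/(-1*736581 - 256608) = 1/(-736581 - 256608) = 1/(-993189) = -1/993189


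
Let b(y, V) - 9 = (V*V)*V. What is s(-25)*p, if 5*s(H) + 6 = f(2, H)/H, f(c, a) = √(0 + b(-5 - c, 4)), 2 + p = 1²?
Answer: 6/5 + √73/125 ≈ 1.2684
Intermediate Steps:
p = -1 (p = -2 + 1² = -2 + 1 = -1)
b(y, V) = 9 + V³ (b(y, V) = 9 + (V*V)*V = 9 + V²*V = 9 + V³)
f(c, a) = √73 (f(c, a) = √(0 + (9 + 4³)) = √(0 + (9 + 64)) = √(0 + 73) = √73)
s(H) = -6/5 + √73/(5*H) (s(H) = -6/5 + (√73/H)/5 = -6/5 + √73/(5*H))
s(-25)*p = ((⅕)*(√73 - 6*(-25))/(-25))*(-1) = ((⅕)*(-1/25)*(√73 + 150))*(-1) = ((⅕)*(-1/25)*(150 + √73))*(-1) = (-6/5 - √73/125)*(-1) = 6/5 + √73/125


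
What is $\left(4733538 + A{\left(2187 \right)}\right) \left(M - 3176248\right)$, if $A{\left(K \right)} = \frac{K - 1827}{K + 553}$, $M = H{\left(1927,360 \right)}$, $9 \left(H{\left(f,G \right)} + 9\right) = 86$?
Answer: $- \frac{6179339129522116}{411} \approx -1.5035 \cdot 10^{13}$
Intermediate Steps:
$H{\left(f,G \right)} = \frac{5}{9}$ ($H{\left(f,G \right)} = -9 + \frac{1}{9} \cdot 86 = -9 + \frac{86}{9} = \frac{5}{9}$)
$M = \frac{5}{9} \approx 0.55556$
$A{\left(K \right)} = \frac{-1827 + K}{553 + K}$
$\left(4733538 + A{\left(2187 \right)}\right) \left(M - 3176248\right) = \left(4733538 + \frac{-1827 + 2187}{553 + 2187}\right) \left(\frac{5}{9} - 3176248\right) = \left(4733538 + \frac{1}{2740} \cdot 360\right) \left(- \frac{28586227}{9}\right) = \left(4733538 + \frac{18}{137}\right) \left(- \frac{28586227}{9}\right) = \frac{648494724}{137} \left(- \frac{28586227}{9}\right) = - \frac{6179339129522116}{411}$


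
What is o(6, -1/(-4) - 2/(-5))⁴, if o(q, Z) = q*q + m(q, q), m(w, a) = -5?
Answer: 923521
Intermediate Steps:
o(q, Z) = -5 + q² (o(q, Z) = q*q - 5 = q² - 5 = -5 + q²)
o(6, -1/(-4) - 2/(-5))⁴ = (-5 + 6²)⁴ = (-5 + 36)⁴ = 31⁴ = 923521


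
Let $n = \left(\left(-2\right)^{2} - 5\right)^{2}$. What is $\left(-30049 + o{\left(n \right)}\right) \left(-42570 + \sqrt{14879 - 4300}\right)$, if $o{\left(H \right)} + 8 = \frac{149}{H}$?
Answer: $1273183560 - 29908 \sqrt{10579} \approx 1.2701 \cdot 10^{9}$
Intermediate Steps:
$n = 1$ ($n = \left(4 - 5\right)^{2} = \left(-1\right)^{2} = 1$)
$o{\left(H \right)} = -8 + \frac{149}{H}$
$\left(-30049 + o{\left(n \right)}\right) \left(-42570 + \sqrt{14879 - 4300}\right) = \left(-30049 - \left(8 - \frac{149}{1}\right)\right) \left(-42570 + \sqrt{14879 - 4300}\right) = \left(-30049 + \left(-8 + 149 \cdot 1\right)\right) \left(-42570 + \sqrt{10579}\right) = \left(-30049 + \left(-8 + 149\right)\right) \left(-42570 + \sqrt{10579}\right) = \left(-30049 + 141\right) \left(-42570 + \sqrt{10579}\right) = - 29908 \left(-42570 + \sqrt{10579}\right) = 1273183560 - 29908 \sqrt{10579}$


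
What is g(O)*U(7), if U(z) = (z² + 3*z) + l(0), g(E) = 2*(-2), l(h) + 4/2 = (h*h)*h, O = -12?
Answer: -272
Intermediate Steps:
l(h) = -2 + h³ (l(h) = -2 + (h*h)*h = -2 + h²*h = -2 + h³)
g(E) = -4
U(z) = -2 + z² + 3*z (U(z) = (z² + 3*z) + (-2 + 0³) = (z² + 3*z) + (-2 + 0) = (z² + 3*z) - 2 = -2 + z² + 3*z)
g(O)*U(7) = -4*(-2 + 7² + 3*7) = -4*(-2 + 49 + 21) = -4*68 = -272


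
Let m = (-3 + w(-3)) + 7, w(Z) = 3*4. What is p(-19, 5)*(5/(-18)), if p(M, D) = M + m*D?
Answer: -305/18 ≈ -16.944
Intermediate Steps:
w(Z) = 12
m = 16 (m = (-3 + 12) + 7 = 9 + 7 = 16)
p(M, D) = M + 16*D
p(-19, 5)*(5/(-18)) = (-19 + 16*5)*(5/(-18)) = (-19 + 80)*(5*(-1/18)) = 61*(-5/18) = -305/18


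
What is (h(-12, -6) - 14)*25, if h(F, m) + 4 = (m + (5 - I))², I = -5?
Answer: -50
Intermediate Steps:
h(F, m) = -4 + (10 + m)² (h(F, m) = -4 + (m + (5 - 1*(-5)))² = -4 + (m + (5 + 5))² = -4 + (m + 10)² = -4 + (10 + m)²)
(h(-12, -6) - 14)*25 = ((-4 + (10 - 6)²) - 14)*25 = ((-4 + 4²) - 14)*25 = ((-4 + 16) - 14)*25 = (12 - 14)*25 = -2*25 = -50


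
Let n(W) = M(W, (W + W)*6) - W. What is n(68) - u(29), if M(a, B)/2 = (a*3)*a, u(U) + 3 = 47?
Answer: 27632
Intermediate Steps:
u(U) = 44 (u(U) = -3 + 47 = 44)
M(a, B) = 6*a**2 (M(a, B) = 2*((a*3)*a) = 2*((3*a)*a) = 2*(3*a**2) = 6*a**2)
n(W) = -W + 6*W**2 (n(W) = 6*W**2 - W = -W + 6*W**2)
n(68) - u(29) = 68*(-1 + 6*68) - 1*44 = 68*(-1 + 408) - 44 = 68*407 - 44 = 27676 - 44 = 27632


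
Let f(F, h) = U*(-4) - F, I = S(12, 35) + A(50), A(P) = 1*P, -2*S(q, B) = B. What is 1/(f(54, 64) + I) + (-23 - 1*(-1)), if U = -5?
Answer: -68/3 ≈ -22.667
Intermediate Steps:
S(q, B) = -B/2
A(P) = P
I = 65/2 (I = -1/2*35 + 50 = -35/2 + 50 = 65/2 ≈ 32.500)
f(F, h) = 20 - F (f(F, h) = -5*(-4) - F = 20 - F)
1/(f(54, 64) + I) + (-23 - 1*(-1)) = 1/((20 - 1*54) + 65/2) + (-23 - 1*(-1)) = 1/((20 - 54) + 65/2) + (-23 + 1) = 1/(-34 + 65/2) - 22 = 1/(-3/2) - 22 = -2/3 - 22 = -68/3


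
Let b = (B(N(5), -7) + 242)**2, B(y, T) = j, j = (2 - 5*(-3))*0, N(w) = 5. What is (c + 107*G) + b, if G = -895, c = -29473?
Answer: -66674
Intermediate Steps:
j = 0 (j = (2 + 15)*0 = 17*0 = 0)
B(y, T) = 0
b = 58564 (b = (0 + 242)**2 = 242**2 = 58564)
(c + 107*G) + b = (-29473 + 107*(-895)) + 58564 = (-29473 - 95765) + 58564 = -125238 + 58564 = -66674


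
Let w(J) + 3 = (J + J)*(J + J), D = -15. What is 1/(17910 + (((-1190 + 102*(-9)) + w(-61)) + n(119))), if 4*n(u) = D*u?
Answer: 4/120947 ≈ 3.3072e-5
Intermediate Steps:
n(u) = -15*u/4 (n(u) = (-15*u)/4 = -15*u/4)
w(J) = -3 + 4*J² (w(J) = -3 + (J + J)*(J + J) = -3 + (2*J)*(2*J) = -3 + 4*J²)
1/(17910 + (((-1190 + 102*(-9)) + w(-61)) + n(119))) = 1/(17910 + (((-1190 + 102*(-9)) + (-3 + 4*(-61)²)) - 15/4*119)) = 1/(17910 + (((-1190 - 918) + (-3 + 4*3721)) - 1785/4)) = 1/(17910 + ((-2108 + (-3 + 14884)) - 1785/4)) = 1/(17910 + ((-2108 + 14881) - 1785/4)) = 1/(17910 + (12773 - 1785/4)) = 1/(17910 + 49307/4) = 1/(120947/4) = 4/120947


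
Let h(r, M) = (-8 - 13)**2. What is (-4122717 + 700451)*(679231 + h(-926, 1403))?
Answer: -2326018376752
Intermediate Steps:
h(r, M) = 441 (h(r, M) = (-21)**2 = 441)
(-4122717 + 700451)*(679231 + h(-926, 1403)) = (-4122717 + 700451)*(679231 + 441) = -3422266*679672 = -2326018376752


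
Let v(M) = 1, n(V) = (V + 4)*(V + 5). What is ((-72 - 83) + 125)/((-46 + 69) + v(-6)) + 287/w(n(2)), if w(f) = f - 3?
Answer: 953/156 ≈ 6.1090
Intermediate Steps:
n(V) = (4 + V)*(5 + V)
w(f) = -3 + f
((-72 - 83) + 125)/((-46 + 69) + v(-6)) + 287/w(n(2)) = ((-72 - 83) + 125)/((-46 + 69) + 1) + 287/(-3 + (20 + 2² + 9*2)) = (-155 + 125)/(23 + 1) + 287/(-3 + (20 + 4 + 18)) = -30/24 + 287/(-3 + 42) = -30*1/24 + 287/39 = -5/4 + 287*(1/39) = -5/4 + 287/39 = 953/156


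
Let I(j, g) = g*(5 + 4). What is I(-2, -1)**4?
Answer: 6561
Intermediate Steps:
I(j, g) = 9*g (I(j, g) = g*9 = 9*g)
I(-2, -1)**4 = (9*(-1))**4 = (-9)**4 = 6561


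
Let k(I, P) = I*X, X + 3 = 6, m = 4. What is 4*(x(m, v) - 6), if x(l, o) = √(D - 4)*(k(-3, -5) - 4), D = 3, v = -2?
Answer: -24 - 52*I ≈ -24.0 - 52.0*I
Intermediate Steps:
X = 3 (X = -3 + 6 = 3)
k(I, P) = 3*I (k(I, P) = I*3 = 3*I)
x(l, o) = -13*I (x(l, o) = √(3 - 4)*(3*(-3) - 4) = √(-1)*(-9 - 4) = I*(-13) = -13*I)
4*(x(m, v) - 6) = 4*(-13*I - 6) = 4*(-6 - 13*I) = -24 - 52*I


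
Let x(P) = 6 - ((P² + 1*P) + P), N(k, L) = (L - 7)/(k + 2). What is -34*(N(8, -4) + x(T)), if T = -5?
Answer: 1717/5 ≈ 343.40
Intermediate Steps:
N(k, L) = (-7 + L)/(2 + k)
x(P) = 6 - P² - 2*P (x(P) = 6 - ((P² + P) + P) = 6 - ((P + P²) + P) = 6 - (P² + 2*P) = 6 + (-P² - 2*P) = 6 - P² - 2*P)
-34*(N(8, -4) + x(T)) = -34*((-7 - 4)/(2 + 8) + (6 - 1*(-5)² - 2*(-5))) = -34*(-11/10 + (6 - 1*25 + 10)) = -34*((⅒)*(-11) + (6 - 25 + 10)) = -34*(-11/10 - 9) = -34*(-101/10) = 1717/5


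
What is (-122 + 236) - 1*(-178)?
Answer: 292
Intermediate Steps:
(-122 + 236) - 1*(-178) = 114 + 178 = 292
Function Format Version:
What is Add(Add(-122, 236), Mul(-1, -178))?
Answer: 292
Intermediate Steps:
Add(Add(-122, 236), Mul(-1, -178)) = Add(114, 178) = 292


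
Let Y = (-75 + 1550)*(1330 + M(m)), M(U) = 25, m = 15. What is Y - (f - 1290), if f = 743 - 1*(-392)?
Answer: 1998780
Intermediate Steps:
f = 1135 (f = 743 + 392 = 1135)
Y = 1998625 (Y = (-75 + 1550)*(1330 + 25) = 1475*1355 = 1998625)
Y - (f - 1290) = 1998625 - (1135 - 1290) = 1998625 - 1*(-155) = 1998625 + 155 = 1998780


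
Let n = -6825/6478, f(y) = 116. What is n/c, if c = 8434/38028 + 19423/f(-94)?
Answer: -3763345950/598888013233 ≈ -0.0062839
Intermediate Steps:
n = -6825/6478 (n = -6825*1/6478 = -6825/6478 ≈ -1.0536)
c = 184899047/1102812 (c = 8434/38028 + 19423/116 = 8434*(1/38028) + 19423*(1/116) = 4217/19014 + 19423/116 = 184899047/1102812 ≈ 167.66)
n/c = -6825/(6478*184899047/1102812) = -6825/6478*1102812/184899047 = -3763345950/598888013233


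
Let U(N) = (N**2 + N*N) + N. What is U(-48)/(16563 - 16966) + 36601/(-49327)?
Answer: -239681323/19878781 ≈ -12.057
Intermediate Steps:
U(N) = N + 2*N**2 (U(N) = (N**2 + N**2) + N = 2*N**2 + N = N + 2*N**2)
U(-48)/(16563 - 16966) + 36601/(-49327) = (-48*(1 + 2*(-48)))/(16563 - 16966) + 36601/(-49327) = -48*(1 - 96)/(-403) + 36601*(-1/49327) = -48*(-95)*(-1/403) - 36601/49327 = 4560*(-1/403) - 36601/49327 = -4560/403 - 36601/49327 = -239681323/19878781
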